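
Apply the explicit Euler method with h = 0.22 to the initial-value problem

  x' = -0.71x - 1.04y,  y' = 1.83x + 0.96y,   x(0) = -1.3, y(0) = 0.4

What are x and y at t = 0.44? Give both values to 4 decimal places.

-0.9939, -0.5256

Euler on (x,y): x_{n+1} = x_n + h·x', y_{n+1} = y_n + h·y'.
0.000000: (-1.300000, 0.400000); f=(0.507000, -1.995000) → (-1.188460, -0.038900)
0.220000: (-1.188460, -0.038900); f=(0.884263, -2.212226) → (-0.993922, -0.525590)
(x(0.44), y(0.44)) ≈ (-0.9939, -0.5256)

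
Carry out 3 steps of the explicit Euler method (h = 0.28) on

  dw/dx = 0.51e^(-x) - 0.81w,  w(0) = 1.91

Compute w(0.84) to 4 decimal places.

1.1333

Euler: w_{n+1} = w_n + h·f(x_n, w_n).
x=0.000000, w=1.910000: f=-1.037100 → w ← 1.910000 + 0.28·(-1.037100) = 1.619612
x=0.280000, w=1.619612: f=-0.926436 → w ← 1.619612 + 0.28·(-0.926436) = 1.360210
x=0.560000, w=1.360210: f=-0.810453 → w ← 1.360210 + 0.28·(-0.810453) = 1.133283
w(0.84) ≈ 1.1333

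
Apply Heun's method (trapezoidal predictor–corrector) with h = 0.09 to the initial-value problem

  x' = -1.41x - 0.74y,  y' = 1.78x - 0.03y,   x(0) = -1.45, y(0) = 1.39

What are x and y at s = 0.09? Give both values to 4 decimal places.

-1.3565, 1.1616

Heun on (x,y): k1 = f(s_n, state_n); k2 = f(s_n + h, state_n + h·k1); state_{n+1} = state_n + (h/2)·(k1 + k2).
0.000000: (-1.450000, 1.390000)
  k1 = (1.015900, -2.622700)
  predictor → (-1.358569, 1.153957)
  k2 = (1.061654, -2.452872)
  → (-1.356510, 1.161599)
(x(0.09), y(0.09)) ≈ (-1.3565, 1.1616)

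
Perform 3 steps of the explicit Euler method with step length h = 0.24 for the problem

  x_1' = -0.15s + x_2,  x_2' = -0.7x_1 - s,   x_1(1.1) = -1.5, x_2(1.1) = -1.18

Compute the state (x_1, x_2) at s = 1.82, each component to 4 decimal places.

-2.5038, -1.2242

Euler on (x_1,x_2): x_1_{n+1} = x_1_n + h·x_1', x_2_{n+1} = x_2_n + h·x_2'.
1.100000: (-1.500000, -1.180000); f=(-1.345000, -0.050000) → (-1.822800, -1.192000)
1.340000: (-1.822800, -1.192000); f=(-1.393000, -0.064040) → (-2.157120, -1.207370)
1.580000: (-2.157120, -1.207370); f=(-1.444370, -0.070016) → (-2.503769, -1.224173)
(x_1(1.82), x_2(1.82)) ≈ (-2.5038, -1.2242)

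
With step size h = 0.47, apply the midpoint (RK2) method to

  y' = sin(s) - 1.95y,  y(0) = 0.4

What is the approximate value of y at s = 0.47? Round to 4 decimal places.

0.3108

Midpoint: k1 = f(s_n, y_n); k2 = f(s_n + h/2, y_n + (h/2)·k1); y_{n+1} = y_n + h·k2.
s=0.000000, y=0.400000:
  k1 = f(0.000000, 0.400000) = -0.780000
  k2 = f(0.235000, 0.216700) = -0.189722
  y ← 0.400000 + 0.47·(-0.189722) = 0.310831
y(0.47) ≈ 0.3108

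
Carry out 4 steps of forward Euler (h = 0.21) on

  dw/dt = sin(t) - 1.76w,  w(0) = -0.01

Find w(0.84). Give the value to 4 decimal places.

0.1935

Euler: w_{n+1} = w_n + h·f(t_n, w_n).
t=0.000000, w=-0.010000: f=0.017600 → w ← -0.010000 + 0.21·0.017600 = -0.006304
t=0.210000, w=-0.006304: f=0.219555 → w ← -0.006304 + 0.21·0.219555 = 0.039803
t=0.420000, w=0.039803: f=0.337708 → w ← 0.039803 + 0.21·0.337708 = 0.110721
t=0.630000, w=0.110721: f=0.394275 → w ← 0.110721 + 0.21·0.394275 = 0.193519
w(0.84) ≈ 0.1935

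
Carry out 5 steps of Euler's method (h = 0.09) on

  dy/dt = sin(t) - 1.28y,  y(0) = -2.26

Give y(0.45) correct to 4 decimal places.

Euler: y_{n+1} = y_n + h·f(t_n, y_n).
t=0.000000, y=-2.260000: f=2.892800 → y ← -2.260000 + 0.09·2.892800 = -1.999648
t=0.090000, y=-1.999648: f=2.649428 → y ← -1.999648 + 0.09·2.649428 = -1.761199
t=0.180000, y=-1.761199: f=2.433365 → y ← -1.761199 + 0.09·2.433365 = -1.542197
t=0.270000, y=-1.542197: f=2.240743 → y ← -1.542197 + 0.09·2.240743 = -1.340530
t=0.360000, y=-1.340530: f=2.068152 → y ← -1.340530 + 0.09·2.068152 = -1.154396
y(0.45) ≈ -1.1544

-1.1544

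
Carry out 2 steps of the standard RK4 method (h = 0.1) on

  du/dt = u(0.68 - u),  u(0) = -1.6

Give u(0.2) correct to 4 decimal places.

RK4: k1 = f(t_n, u_n); k2 = f(t_n + h/2, u_n + (h/2)·k1); k3 = f(t_n + h/2, u_n + (h/2)·k2); k4 = f(t_n + h, u_n + h·k3); u_{n+1} = u_n + (h/6)·(k1 + 2k2 + 2k3 + k4).
t=0.000000, u=-1.600000:
  k1 = f(0.000000, -1.600000) = -3.648000
  k2 = f(0.050000, -1.782400) = -4.388982
  k3 = f(0.050000, -1.819449) = -4.547620
  k4 = f(0.100000, -2.054762) = -5.619285
  u ← -1.600000 + (0.1/6)·(k1 + 2k2 + 2k3 + k4) = -2.052341
t=0.100000, u=-2.052341:
  k1 = f(0.100000, -2.052341) = -5.607698
  k2 = f(0.150000, -2.332726) = -7.027866
  k3 = f(0.150000, -2.403735) = -7.412481
  k4 = f(0.200000, -2.793590) = -9.703784
  u ← -2.052341 + (0.1/6)·(k1 + 2k2 + 2k3 + k4) = -2.788878
u(0.2) ≈ -2.7889

-2.7889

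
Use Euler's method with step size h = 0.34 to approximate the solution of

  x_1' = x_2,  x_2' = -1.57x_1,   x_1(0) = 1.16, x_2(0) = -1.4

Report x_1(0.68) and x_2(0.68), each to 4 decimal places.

-0.0025, -2.3843

Euler on (x_1,x_2): x_1_{n+1} = x_1_n + h·x_1', x_2_{n+1} = x_2_n + h·x_2'.
0.000000: (1.160000, -1.400000); f=(-1.400000, -1.821200) → (0.684000, -2.019208)
0.340000: (0.684000, -2.019208); f=(-2.019208, -1.073880) → (-0.002531, -2.384327)
(x_1(0.68), x_2(0.68)) ≈ (-0.0025, -2.3843)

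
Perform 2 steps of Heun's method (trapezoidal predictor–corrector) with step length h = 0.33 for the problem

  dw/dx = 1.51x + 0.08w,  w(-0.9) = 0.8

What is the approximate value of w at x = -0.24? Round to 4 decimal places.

Heun: k1 = f(x_n, w_n); k2 = f(x_n + h, w_n + h·k1); w_{n+1} = w_n + (h/2)·(k1 + k2).
x=-0.900000, w=0.800000:
  k1 = f(-0.900000, 0.800000) = -1.295000
  k2 = f(-0.570000, 0.372650) = -0.830888
  w ← 0.800000 + (0.33/2)·(-1.295000 + (-0.830888)) = 0.449228
x=-0.570000, w=0.449228:
  k1 = f(-0.570000, 0.449228) = -0.824762
  k2 = f(-0.240000, 0.177057) = -0.348235
  w ← 0.449228 + (0.33/2)·(-0.824762 + (-0.348235)) = 0.255684
w(-0.24) ≈ 0.2557

0.2557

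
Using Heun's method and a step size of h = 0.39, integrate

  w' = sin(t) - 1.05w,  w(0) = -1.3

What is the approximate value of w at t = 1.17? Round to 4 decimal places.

Heun: k1 = f(t_n, w_n); k2 = f(t_n + h, w_n + h·k1); w_{n+1} = w_n + (h/2)·(k1 + k2).
t=0.000000, w=-1.300000:
  k1 = f(0.000000, -1.300000) = 1.365000
  k2 = f(0.390000, -0.767650) = 1.186221
  w ← -1.300000 + (0.39/2)·(1.365000 + 1.186221) = -0.802512
t=0.390000, w=-0.802512:
  k1 = f(0.390000, -0.802512) = 1.222826
  k2 = f(0.780000, -0.325610) = 1.045170
  w ← -0.802512 + (0.39/2)·(1.222826 + 1.045170) = -0.360253
t=0.780000, w=-0.360253:
  k1 = f(0.780000, -0.360253) = 1.081545
  k2 = f(1.170000, 0.061550) = 0.856123
  w ← -0.360253 + (0.39/2)·(1.081545 + 0.856123) = 0.017593
w(1.17) ≈ 0.0176

0.0176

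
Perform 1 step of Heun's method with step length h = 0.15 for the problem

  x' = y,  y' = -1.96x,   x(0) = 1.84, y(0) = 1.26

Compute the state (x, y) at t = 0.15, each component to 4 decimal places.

Heun on (x,y): k1 = f(t_n, state_n); k2 = f(t_n + h, state_n + h·k1); state_{n+1} = state_n + (h/2)·(k1 + k2).
0.000000: (1.840000, 1.260000)
  k1 = (1.260000, -3.606400)
  predictor → (2.029000, 0.719040)
  k2 = (0.719040, -3.976840)
  → (1.988428, 0.691257)
(x(0.15), y(0.15)) ≈ (1.9884, 0.6913)

1.9884, 0.6913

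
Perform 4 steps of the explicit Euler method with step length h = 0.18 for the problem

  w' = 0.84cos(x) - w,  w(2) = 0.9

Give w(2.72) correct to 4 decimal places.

Euler: w_{n+1} = w_n + h·f(x_n, w_n).
x=2.000000, w=0.900000: f=-1.249563 → w ← 0.900000 + 0.18·(-1.249563) = 0.675079
x=2.180000, w=0.675079: f=-1.155739 → w ← 0.675079 + 0.18·(-1.155739) = 0.467046
x=2.360000, w=0.467046: f=-1.063271 → w ← 0.467046 + 0.18·(-1.063271) = 0.275657
x=2.540000, w=0.275657: f=-0.968182 → w ← 0.275657 + 0.18·(-0.968182) = 0.101384
w(2.72) ≈ 0.1014

0.1014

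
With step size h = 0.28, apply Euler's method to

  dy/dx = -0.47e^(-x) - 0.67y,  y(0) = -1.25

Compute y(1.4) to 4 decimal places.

Euler: y_{n+1} = y_n + h·f(x_n, y_n).
x=0.000000, y=-1.250000: f=0.367500 → y ← -1.250000 + 0.28·0.367500 = -1.147100
x=0.280000, y=-1.147100: f=0.413339 → y ← -1.147100 + 0.28·0.413339 = -1.031365
x=0.560000, y=-1.031365: f=0.422546 → y ← -1.031365 + 0.28·0.422546 = -0.913052
x=0.840000, y=-0.913052: f=0.408841 → y ← -0.913052 + 0.28·0.408841 = -0.798577
x=1.120000, y=-0.798577: f=0.381695 → y ← -0.798577 + 0.28·0.381695 = -0.691702
y(1.4) ≈ -0.6917

-0.6917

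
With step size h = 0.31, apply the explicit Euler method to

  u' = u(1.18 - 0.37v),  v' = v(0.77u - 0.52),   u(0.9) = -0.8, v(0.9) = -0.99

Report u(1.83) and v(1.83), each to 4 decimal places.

Euler on (u,v): u_{n+1} = u_n + h·u', v_{n+1} = v_n + h·v'.
0.900000: (-0.800000, -0.990000); f=(-1.237040, 1.124640) → (-1.183482, -0.641362)
1.210000: (-1.183482, -0.641362); f=(-1.677354, 0.917969) → (-1.703462, -0.356791)
1.520000: (-1.703462, -0.356791); f=(-2.234964, 0.653522) → (-2.396301, -0.154199)
(u(1.83), v(1.83)) ≈ (-2.3963, -0.1542)

-2.3963, -0.1542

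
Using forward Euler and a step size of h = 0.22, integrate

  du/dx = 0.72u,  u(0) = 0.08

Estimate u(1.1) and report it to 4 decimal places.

0.1669

Euler: u_{n+1} = u_n + h·f(x_n, u_n).
x=0.000000, u=0.080000: f=0.057600 → u ← 0.080000 + 0.22·0.057600 = 0.092672
x=0.220000, u=0.092672: f=0.066724 → u ← 0.092672 + 0.22·0.066724 = 0.107351
x=0.440000, u=0.107351: f=0.077293 → u ← 0.107351 + 0.22·0.077293 = 0.124356
x=0.660000, u=0.124356: f=0.089536 → u ← 0.124356 + 0.22·0.089536 = 0.144054
x=0.880000, u=0.144054: f=0.103719 → u ← 0.144054 + 0.22·0.103719 = 0.166872
u(1.1) ≈ 0.1669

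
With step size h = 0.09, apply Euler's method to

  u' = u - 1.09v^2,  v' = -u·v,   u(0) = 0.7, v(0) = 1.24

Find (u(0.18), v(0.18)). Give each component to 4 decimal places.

Euler on (u,v): u_{n+1} = u_n + h·u', v_{n+1} = v_n + h·v'.
0.000000: (0.700000, 1.240000); f=(-0.975984, -0.868000) → (0.612161, 1.161880)
0.090000: (0.612161, 1.161880); f=(-0.859301, -0.711258) → (0.534824, 1.097867)
(u(0.18), v(0.18)) ≈ (0.5348, 1.0979)

0.5348, 1.0979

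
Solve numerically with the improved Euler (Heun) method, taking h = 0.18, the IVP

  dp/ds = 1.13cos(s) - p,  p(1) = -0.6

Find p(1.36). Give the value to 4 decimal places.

-0.2964

Heun: k1 = f(s_n, p_n); k2 = f(s_n + h, p_n + h·k1); p_{n+1} = p_n + (h/2)·(k1 + k2).
s=1.000000, p=-0.600000:
  k1 = f(1.000000, -0.600000) = 1.210542
  k2 = f(1.180000, -0.382103) = 0.812548
  p ← -0.600000 + (0.18/2)·(1.210542 + 0.812548) = -0.417922
s=1.180000, p=-0.417922:
  k1 = f(1.180000, -0.417922) = 0.848367
  k2 = f(1.360000, -0.265216) = 0.501656
  p ← -0.417922 + (0.18/2)·(0.848367 + 0.501656) = -0.296420
p(1.36) ≈ -0.2964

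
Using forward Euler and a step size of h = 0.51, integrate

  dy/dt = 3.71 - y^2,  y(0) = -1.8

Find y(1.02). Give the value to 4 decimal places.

-0.9098

Euler: y_{n+1} = y_n + h·f(t_n, y_n).
t=0.000000, y=-1.800000: f=0.470000 → y ← -1.800000 + 0.51·0.470000 = -1.560300
t=0.510000, y=-1.560300: f=1.275464 → y ← -1.560300 + 0.51·1.275464 = -0.909813
y(1.02) ≈ -0.9098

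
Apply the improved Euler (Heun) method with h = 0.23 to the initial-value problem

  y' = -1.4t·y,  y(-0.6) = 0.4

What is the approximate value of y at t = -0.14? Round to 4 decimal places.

0.5067

Heun: k1 = f(t_n, y_n); k2 = f(t_n + h, y_n + h·k1); y_{n+1} = y_n + (h/2)·(k1 + k2).
t=-0.600000, y=0.400000:
  k1 = f(-0.600000, 0.400000) = 0.336000
  k2 = f(-0.370000, 0.477280) = 0.247231
  y ← 0.400000 + (0.23/2)·(0.336000 + 0.247231) = 0.467072
t=-0.370000, y=0.467072:
  k1 = f(-0.370000, 0.467072) = 0.241943
  k2 = f(-0.140000, 0.522718) = 0.102453
  y ← 0.467072 + (0.23/2)·(0.241943 + 0.102453) = 0.506677
y(-0.14) ≈ 0.5067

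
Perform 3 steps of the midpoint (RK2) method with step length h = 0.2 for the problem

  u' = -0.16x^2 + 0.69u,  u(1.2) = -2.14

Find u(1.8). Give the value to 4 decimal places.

-3.4948

Midpoint: k1 = f(x_n, u_n); k2 = f(x_n + h/2, u_n + (h/2)·k1); u_{n+1} = u_n + h·k2.
x=1.200000, u=-2.140000:
  k1 = f(1.200000, -2.140000) = -1.707000
  k2 = f(1.300000, -2.310700) = -1.864783
  u ← -2.140000 + 0.2·(-1.864783) = -2.512957
x=1.400000, u=-2.512957:
  k1 = f(1.400000, -2.512957) = -2.047540
  k2 = f(1.500000, -2.717711) = -2.235220
  u ← -2.512957 + 0.2·(-2.235220) = -2.960001
x=1.600000, u=-2.960001:
  k1 = f(1.600000, -2.960001) = -2.452000
  k2 = f(1.700000, -3.205201) = -2.673988
  u ← -2.960001 + 0.2·(-2.673988) = -3.494798
u(1.8) ≈ -3.4948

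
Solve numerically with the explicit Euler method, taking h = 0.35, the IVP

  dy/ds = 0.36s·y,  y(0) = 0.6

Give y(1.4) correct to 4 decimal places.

Euler: y_{n+1} = y_n + h·f(s_n, y_n).
s=0.000000, y=0.600000: f=0.000000 → y ← 0.600000 + 0.35·0.000000 = 0.600000
s=0.350000, y=0.600000: f=0.075600 → y ← 0.600000 + 0.35·0.075600 = 0.626460
s=0.700000, y=0.626460: f=0.157868 → y ← 0.626460 + 0.35·0.157868 = 0.681714
s=1.050000, y=0.681714: f=0.257688 → y ← 0.681714 + 0.35·0.257688 = 0.771905
y(1.4) ≈ 0.7719

0.7719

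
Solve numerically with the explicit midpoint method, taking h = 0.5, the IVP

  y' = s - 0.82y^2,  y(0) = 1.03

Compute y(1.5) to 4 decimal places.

Midpoint: k1 = f(s_n, y_n); k2 = f(s_n + h/2, y_n + (h/2)·k1); y_{n+1} = y_n + h·k2.
s=0.000000, y=1.030000:
  k1 = f(0.000000, 1.030000) = -0.869938
  k2 = f(0.250000, 0.812516) = -0.291349
  y ← 1.030000 + 0.5·(-0.291349) = 0.884326
s=0.500000, y=0.884326:
  k1 = f(0.500000, 0.884326) = -0.141266
  k2 = f(0.750000, 0.849009) = 0.158931
  y ← 0.884326 + 0.5·0.158931 = 0.963791
s=1.000000, y=0.963791:
  k1 = f(1.000000, 0.963791) = 0.238308
  k2 = f(1.250000, 1.023368) = 0.391229
  y ← 0.963791 + 0.5·0.391229 = 1.159405
y(1.5) ≈ 1.1594

1.1594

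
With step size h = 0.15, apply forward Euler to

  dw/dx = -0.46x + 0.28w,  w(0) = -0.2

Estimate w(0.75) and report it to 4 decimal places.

Euler: w_{n+1} = w_n + h·f(x_n, w_n).
x=0.000000, w=-0.200000: f=-0.056000 → w ← -0.200000 + 0.15·(-0.056000) = -0.208400
x=0.150000, w=-0.208400: f=-0.127352 → w ← -0.208400 + 0.15·(-0.127352) = -0.227503
x=0.300000, w=-0.227503: f=-0.201701 → w ← -0.227503 + 0.15·(-0.201701) = -0.257758
x=0.450000, w=-0.257758: f=-0.279172 → w ← -0.257758 + 0.15·(-0.279172) = -0.299634
x=0.600000, w=-0.299634: f=-0.359897 → w ← -0.299634 + 0.15·(-0.359897) = -0.353618
w(0.75) ≈ -0.3536

-0.3536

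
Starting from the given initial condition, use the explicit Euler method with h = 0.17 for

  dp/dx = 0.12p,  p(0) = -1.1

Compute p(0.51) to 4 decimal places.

-1.1687

Euler: p_{n+1} = p_n + h·f(x_n, p_n).
x=0.000000, p=-1.100000: f=-0.132000 → p ← -1.100000 + 0.17·(-0.132000) = -1.122440
x=0.170000, p=-1.122440: f=-0.134693 → p ← -1.122440 + 0.17·(-0.134693) = -1.145338
x=0.340000, p=-1.145338: f=-0.137441 → p ← -1.145338 + 0.17·(-0.137441) = -1.168703
p(0.51) ≈ -1.1687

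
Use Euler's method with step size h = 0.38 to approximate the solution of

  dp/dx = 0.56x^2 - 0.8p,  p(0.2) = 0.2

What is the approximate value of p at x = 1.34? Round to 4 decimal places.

Euler: p_{n+1} = p_n + h·f(x_n, p_n).
x=0.200000, p=0.200000: f=-0.137600 → p ← 0.200000 + 0.38·(-0.137600) = 0.147712
x=0.580000, p=0.147712: f=0.070214 → p ← 0.147712 + 0.38·0.070214 = 0.174393
x=0.960000, p=0.174393: f=0.376581 → p ← 0.174393 + 0.38·0.376581 = 0.317494
p(1.34) ≈ 0.3175

0.3175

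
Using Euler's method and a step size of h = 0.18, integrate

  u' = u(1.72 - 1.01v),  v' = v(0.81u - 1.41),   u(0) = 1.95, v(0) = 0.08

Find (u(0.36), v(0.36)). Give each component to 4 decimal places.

3.2694, 0.0919

Euler on (u,v): u_{n+1} = u_n + h·u', v_{n+1} = v_n + h·v'.
0.000000: (1.950000, 0.080000); f=(3.196440, 0.013560) → (2.525359, 0.082441)
0.180000: (2.525359, 0.082441); f=(4.133343, 0.052395) → (3.269361, 0.091872)
(u(0.36), v(0.36)) ≈ (3.2694, 0.0919)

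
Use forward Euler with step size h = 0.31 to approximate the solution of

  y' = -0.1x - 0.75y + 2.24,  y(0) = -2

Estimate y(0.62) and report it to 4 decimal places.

Euler: y_{n+1} = y_n + h·f(x_n, y_n).
x=0.000000, y=-2.000000: f=3.740000 → y ← -2.000000 + 0.31·3.740000 = -0.840600
x=0.310000, y=-0.840600: f=2.839450 → y ← -0.840600 + 0.31·2.839450 = 0.039630
y(0.62) ≈ 0.0396

0.0396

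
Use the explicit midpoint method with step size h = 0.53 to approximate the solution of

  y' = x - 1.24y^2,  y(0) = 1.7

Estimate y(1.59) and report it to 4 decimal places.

Midpoint: k1 = f(x_n, y_n); k2 = f(x_n + h/2, y_n + (h/2)·k1); y_{n+1} = y_n + h·k2.
x=0.000000, y=1.700000:
  k1 = f(0.000000, 1.700000) = -3.583600
  k2 = f(0.265000, 0.750346) = -0.433144
  y ← 1.700000 + 0.53·(-0.433144) = 1.470434
x=0.530000, y=1.470434:
  k1 = f(0.530000, 1.470434) = -2.151098
  k2 = f(0.795000, 0.900393) = -0.210277
  y ← 1.470434 + 0.53·(-0.210277) = 1.358987
x=1.060000, y=1.358987:
  k1 = f(1.060000, 1.358987) = -1.230088
  k2 = f(1.325000, 1.033014) = 0.001775
  y ← 1.358987 + 0.53·0.001775 = 1.359928
y(1.59) ≈ 1.3599

1.3599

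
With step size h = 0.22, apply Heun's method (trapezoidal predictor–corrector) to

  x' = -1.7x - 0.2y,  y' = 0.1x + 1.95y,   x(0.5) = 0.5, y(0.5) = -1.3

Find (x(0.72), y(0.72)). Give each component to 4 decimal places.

0.4065, -1.9654

Heun on (x,y): k1 = f(t_n, state_n); k2 = f(t_n + h, state_n + h·k1); state_{n+1} = state_n + (h/2)·(k1 + k2).
0.500000: (0.500000, -1.300000)
  k1 = (-0.590000, -2.485000)
  predictor → (0.370200, -1.846700)
  k2 = (-0.260000, -3.564045)
  → (0.406500, -1.965395)
(x(0.72), y(0.72)) ≈ (0.4065, -1.9654)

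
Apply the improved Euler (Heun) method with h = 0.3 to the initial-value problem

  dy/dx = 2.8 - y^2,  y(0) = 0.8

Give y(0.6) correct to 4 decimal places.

1.4510

Heun: k1 = f(x_n, y_n); k2 = f(x_n + h, y_n + h·k1); y_{n+1} = y_n + (h/2)·(k1 + k2).
x=0.000000, y=0.800000:
  k1 = f(0.000000, 0.800000) = 2.160000
  k2 = f(0.300000, 1.448000) = 0.703296
  y ← 0.800000 + (0.3/2)·(2.160000 + 0.703296) = 1.229494
x=0.300000, y=1.229494:
  k1 = f(0.300000, 1.229494) = 1.288344
  k2 = f(0.600000, 1.615997) = 0.188552
  y ← 1.229494 + (0.3/2)·(1.288344 + 0.188552) = 1.451029
y(0.6) ≈ 1.4510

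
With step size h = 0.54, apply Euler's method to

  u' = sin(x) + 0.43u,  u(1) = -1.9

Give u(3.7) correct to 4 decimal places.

-2.3023

Euler: u_{n+1} = u_n + h·f(x_n, u_n).
x=1.000000, u=-1.900000: f=0.024471 → u ← -1.900000 + 0.54·0.024471 = -1.886786
x=1.540000, u=-1.886786: f=0.188208 → u ← -1.886786 + 0.54·0.188208 = -1.785153
x=2.080000, u=-1.785153: f=0.105517 → u ← -1.785153 + 0.54·0.105517 = -1.728174
x=2.620000, u=-1.728174: f=-0.244853 → u ← -1.728174 + 0.54·(-0.244853) = -1.860395
x=3.160000, u=-1.860395: f=-0.818376 → u ← -1.860395 + 0.54·(-0.818376) = -2.302318
u(3.7) ≈ -2.3023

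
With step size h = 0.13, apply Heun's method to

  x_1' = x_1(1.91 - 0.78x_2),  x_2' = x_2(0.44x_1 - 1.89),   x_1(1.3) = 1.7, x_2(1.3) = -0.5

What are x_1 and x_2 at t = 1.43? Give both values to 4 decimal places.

Heun on (x_1,x_2): k1 = f(t_n, state_n); k2 = f(t_n + h, state_n + h·k1); state_{n+1} = state_n + (h/2)·(k1 + k2).
1.300000: (1.700000, -0.500000)
  k1 = (3.910000, 0.571000)
  predictor → (2.208300, -0.425770)
  k2 = (4.951231, 0.391005)
  → (2.275980, -0.437470)
(x_1(1.43), x_2(1.43)) ≈ (2.2760, -0.4375)

2.2760, -0.4375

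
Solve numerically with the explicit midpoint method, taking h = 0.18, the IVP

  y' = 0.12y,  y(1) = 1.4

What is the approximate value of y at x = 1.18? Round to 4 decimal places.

Midpoint: k1 = f(x_n, y_n); k2 = f(x_n + h/2, y_n + (h/2)·k1); y_{n+1} = y_n + h·k2.
x=1.000000, y=1.400000:
  k1 = f(1.000000, 1.400000) = 0.168000
  k2 = f(1.090000, 1.415120) = 0.169814
  y ← 1.400000 + 0.18·0.169814 = 1.430567
y(1.18) ≈ 1.4306

1.4306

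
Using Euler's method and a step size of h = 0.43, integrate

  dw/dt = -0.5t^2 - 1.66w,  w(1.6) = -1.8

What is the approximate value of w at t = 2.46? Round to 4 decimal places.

Euler: w_{n+1} = w_n + h·f(t_n, w_n).
t=1.600000, w=-1.800000: f=1.708000 → w ← -1.800000 + 0.43·1.708000 = -1.065560
t=2.030000, w=-1.065560: f=-0.291620 → w ← -1.065560 + 0.43·(-0.291620) = -1.190957
w(2.46) ≈ -1.1910

-1.1910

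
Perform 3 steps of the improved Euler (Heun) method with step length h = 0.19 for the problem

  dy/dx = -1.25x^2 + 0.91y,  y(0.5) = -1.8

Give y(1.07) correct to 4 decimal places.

-3.5776

Heun: k1 = f(x_n, y_n); k2 = f(x_n + h, y_n + h·k1); y_{n+1} = y_n + (h/2)·(k1 + k2).
x=0.500000, y=-1.800000:
  k1 = f(0.500000, -1.800000) = -1.950500
  k2 = f(0.690000, -2.170595) = -2.570366
  y ← -1.800000 + (0.19/2)·(-1.950500 + (-2.570366)) = -2.229482
x=0.690000, y=-2.229482:
  k1 = f(0.690000, -2.229482) = -2.623954
  k2 = f(0.880000, -2.728034) = -3.450511
  y ← -2.229482 + (0.19/2)·(-2.623954 + (-3.450511)) = -2.806556
x=0.880000, y=-2.806556:
  k1 = f(0.880000, -2.806556) = -3.521966
  k2 = f(1.070000, -3.475730) = -4.594039
  y ← -2.806556 + (0.19/2)·(-3.521966 + (-4.594039)) = -3.577577
y(1.07) ≈ -3.5776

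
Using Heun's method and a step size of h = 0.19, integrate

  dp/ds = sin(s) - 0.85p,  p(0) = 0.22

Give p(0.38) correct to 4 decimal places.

0.2251

Heun: k1 = f(s_n, p_n); k2 = f(s_n + h, p_n + h·k1); p_{n+1} = p_n + (h/2)·(k1 + k2).
s=0.000000, p=0.220000:
  k1 = f(0.000000, 0.220000) = -0.187000
  k2 = f(0.190000, 0.184470) = 0.032059
  p ← 0.220000 + (0.19/2)·(-0.187000 + 0.032059) = 0.205281
s=0.190000, p=0.205281:
  k1 = f(0.190000, 0.205281) = 0.014370
  k2 = f(0.380000, 0.208011) = 0.194111
  p ← 0.205281 + (0.19/2)·(0.014370 + 0.194111) = 0.225086
p(0.38) ≈ 0.2251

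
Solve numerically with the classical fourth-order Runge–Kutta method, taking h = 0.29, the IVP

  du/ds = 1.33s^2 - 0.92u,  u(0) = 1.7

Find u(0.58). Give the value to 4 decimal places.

RK4: k1 = f(s_n, u_n); k2 = f(s_n + h/2, u_n + (h/2)·k1); k3 = f(s_n + h/2, u_n + (h/2)·k2); k4 = f(s_n + h, u_n + h·k3); u_{n+1} = u_n + (h/6)·(k1 + 2k2 + 2k3 + k4).
s=0.000000, u=1.700000:
  k1 = f(0.000000, 1.700000) = -1.564000
  k2 = f(0.145000, 1.473220) = -1.327399
  k3 = f(0.145000, 1.507527) = -1.358962
  k4 = f(0.290000, 1.305901) = -1.089576
  u ← 1.700000 + (0.29/6)·(k1 + 2k2 + 2k3 + k4) = 1.312062
s=0.290000, u=1.312062:
  k1 = f(0.290000, 1.312062) = -1.095244
  k2 = f(0.435000, 1.153252) = -0.809322
  k3 = f(0.435000, 1.194711) = -0.847464
  k4 = f(0.580000, 1.066298) = -0.533582
  u ← 1.312062 + (0.29/6)·(k1 + 2k2 + 2k3 + k4) = 1.073180
u(0.58) ≈ 1.0732

1.0732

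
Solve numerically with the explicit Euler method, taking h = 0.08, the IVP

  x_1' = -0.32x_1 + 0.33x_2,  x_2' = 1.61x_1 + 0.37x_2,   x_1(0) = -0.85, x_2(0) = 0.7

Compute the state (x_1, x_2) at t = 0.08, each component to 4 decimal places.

-0.8098, 0.6112

Euler on (x_1,x_2): x_1_{n+1} = x_1_n + h·x_1', x_2_{n+1} = x_2_n + h·x_2'.
0.000000: (-0.850000, 0.700000); f=(0.503000, -1.109500) → (-0.809760, 0.611240)
(x_1(0.08), x_2(0.08)) ≈ (-0.8098, 0.6112)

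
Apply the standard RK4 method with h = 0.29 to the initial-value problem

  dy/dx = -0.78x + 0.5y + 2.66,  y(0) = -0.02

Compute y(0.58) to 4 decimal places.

RK4: k1 = f(x_n, y_n); k2 = f(x_n + h/2, y_n + (h/2)·k1); k3 = f(x_n + h/2, y_n + (h/2)·k2); k4 = f(x_n + h, y_n + h·k3); y_{n+1} = y_n + (h/6)·(k1 + 2k2 + 2k3 + k4).
x=0.000000, y=-0.020000:
  k1 = f(0.000000, -0.020000) = 2.650000
  k2 = f(0.145000, 0.364250) = 2.729025
  k3 = f(0.145000, 0.375709) = 2.734754
  k4 = f(0.290000, 0.773079) = 2.820339
  y ← -0.020000 + (0.29/6)·(k1 + 2k2 + 2k3 + k4) = 0.772565
x=0.290000, y=0.772565:
  k1 = f(0.290000, 0.772565) = 2.820083
  k2 = f(0.435000, 1.181477) = 2.911439
  k3 = f(0.435000, 1.194724) = 2.918062
  k4 = f(0.580000, 1.618803) = 3.017002
  y ← 0.772565 + (0.29/6)·(k1 + 2k2 + 2k3 + k4) = 1.618209
y(0.58) ≈ 1.6182

1.6182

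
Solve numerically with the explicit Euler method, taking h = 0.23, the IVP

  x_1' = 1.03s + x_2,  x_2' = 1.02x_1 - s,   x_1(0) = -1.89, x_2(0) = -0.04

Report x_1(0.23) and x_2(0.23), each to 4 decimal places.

Euler on (x_1,x_2): x_1_{n+1} = x_1_n + h·x_1', x_2_{n+1} = x_2_n + h·x_2'.
0.000000: (-1.890000, -0.040000); f=(-0.040000, -1.927800) → (-1.899200, -0.483394)
(x_1(0.23), x_2(0.23)) ≈ (-1.8992, -0.4834)

-1.8992, -0.4834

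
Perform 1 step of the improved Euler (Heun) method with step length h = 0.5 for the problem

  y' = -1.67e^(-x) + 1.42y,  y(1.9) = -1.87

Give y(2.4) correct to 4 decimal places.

-3.8137

Heun: k1 = f(x_n, y_n); k2 = f(x_n + h, y_n + h·k1); y_{n+1} = y_n + (h/2)·(k1 + k2).
x=1.900000, y=-1.870000:
  k1 = f(1.900000, -1.870000) = -2.905180
  k2 = f(2.400000, -3.322590) = -4.869576
  y ← -1.870000 + (0.5/2)·(-2.905180 + (-4.869576)) = -3.813689
y(2.4) ≈ -3.8137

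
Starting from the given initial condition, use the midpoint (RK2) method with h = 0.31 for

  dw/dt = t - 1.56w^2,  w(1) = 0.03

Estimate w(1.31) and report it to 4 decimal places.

0.3715

Midpoint: k1 = f(t_n, w_n); k2 = f(t_n + h/2, w_n + (h/2)·k1); w_{n+1} = w_n + h·k2.
t=1.000000, w=0.030000:
  k1 = f(1.000000, 0.030000) = 0.998596
  k2 = f(1.155000, 0.184782) = 1.101735
  w ← 0.030000 + 0.31·1.101735 = 0.371538
w(1.31) ≈ 0.3715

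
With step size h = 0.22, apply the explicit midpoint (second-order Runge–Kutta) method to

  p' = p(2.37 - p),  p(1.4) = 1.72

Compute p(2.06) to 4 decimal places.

2.1901

Midpoint: k1 = f(x_n, p_n); k2 = f(x_n + h/2, p_n + (h/2)·k1); p_{n+1} = p_n + h·k2.
x=1.400000, p=1.720000:
  k1 = f(1.400000, 1.720000) = 1.118000
  k2 = f(1.510000, 1.842980) = 0.971287
  p ← 1.720000 + 0.22·0.971287 = 1.933683
x=1.620000, p=1.933683:
  k1 = f(1.620000, 1.933683) = 0.843698
  k2 = f(1.730000, 2.026490) = 0.696120
  p ← 1.933683 + 0.22·0.696120 = 2.086830
x=1.840000, p=2.086830:
  k1 = f(1.840000, 2.086830) = 0.590929
  k2 = f(1.950000, 2.151832) = 0.469462
  p ← 2.086830 + 0.22·0.469462 = 2.190111
p(2.06) ≈ 2.1901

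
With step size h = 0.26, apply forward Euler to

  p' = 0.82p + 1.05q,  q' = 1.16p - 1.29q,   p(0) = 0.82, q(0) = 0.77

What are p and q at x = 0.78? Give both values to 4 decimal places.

2.2620, 1.0802

Euler on (p,q): p_{n+1} = p_n + h·p', q_{n+1} = q_n + h·q'.
0.000000: (0.820000, 0.770000); f=(1.480900, -0.042100) → (1.205034, 0.759054)
0.260000: (1.205034, 0.759054); f=(1.785135, 0.418660) → (1.669169, 0.867906)
0.520000: (1.669169, 0.867906); f=(2.280019, 0.816638) → (2.261974, 1.080231)
(p(0.78), q(0.78)) ≈ (2.2620, 1.0802)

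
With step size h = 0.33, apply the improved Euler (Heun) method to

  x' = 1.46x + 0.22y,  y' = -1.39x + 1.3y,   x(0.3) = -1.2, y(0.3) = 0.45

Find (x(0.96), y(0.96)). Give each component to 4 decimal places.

Heun on (x,y): k1 = f(t_n, state_n); k2 = f(t_n + h, state_n + h·k1); state_{n+1} = state_n + (h/2)·(k1 + k2).
0.300000: (-1.200000, 0.450000)
  k1 = (-1.653000, 2.253000)
  predictor → (-1.745490, 1.193490)
  k2 = (-2.285848, 3.977768)
  → (-1.849910, 1.478077)
0.630000: (-1.849910, 1.478077)
  k1 = (-2.375692, 4.492874)
  predictor → (-2.633888, 2.960725)
  k2 = (-3.194117, 7.510047)
  → (-2.768928, 3.458559)
(x(0.96), y(0.96)) ≈ (-2.7689, 3.4586)

-2.7689, 3.4586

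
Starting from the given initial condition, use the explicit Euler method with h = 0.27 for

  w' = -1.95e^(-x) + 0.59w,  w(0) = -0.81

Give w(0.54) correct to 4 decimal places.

Euler: w_{n+1} = w_n + h·f(x_n, w_n).
x=0.000000, w=-0.810000: f=-2.427900 → w ← -0.810000 + 0.27·(-2.427900) = -1.465533
x=0.270000, w=-1.465533: f=-2.353254 → w ← -1.465533 + 0.27·(-2.353254) = -2.100912
w(0.54) ≈ -2.1009

-2.1009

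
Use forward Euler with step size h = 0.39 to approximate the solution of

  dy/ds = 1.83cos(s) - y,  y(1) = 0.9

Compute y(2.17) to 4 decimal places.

0.2778

Euler: y_{n+1} = y_n + h·f(s_n, y_n).
s=1.000000, y=0.900000: f=0.088753 → y ← 0.900000 + 0.39·0.088753 = 0.934614
s=1.390000, y=0.934614: f=-0.605556 → y ← 0.934614 + 0.39·(-0.605556) = 0.698447
s=1.780000, y=0.698447: f=-1.078503 → y ← 0.698447 + 0.39·(-1.078503) = 0.277831
y(2.17) ≈ 0.2778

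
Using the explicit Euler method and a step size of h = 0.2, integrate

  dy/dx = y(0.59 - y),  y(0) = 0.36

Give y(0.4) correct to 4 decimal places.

0.3926

Euler: y_{n+1} = y_n + h·f(x_n, y_n).
x=0.000000, y=0.360000: f=0.082800 → y ← 0.360000 + 0.2·0.082800 = 0.376560
x=0.200000, y=0.376560: f=0.080373 → y ← 0.376560 + 0.2·0.080373 = 0.392635
y(0.4) ≈ 0.3926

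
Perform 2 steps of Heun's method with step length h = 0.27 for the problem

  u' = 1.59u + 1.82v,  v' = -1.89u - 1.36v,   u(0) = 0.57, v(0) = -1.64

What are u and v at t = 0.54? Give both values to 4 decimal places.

Heun on (u,v): k1 = f(t_n, state_n); k2 = f(t_n + h, state_n + h·k1); state_{n+1} = state_n + (h/2)·(k1 + k2).
0.000000: (0.570000, -1.640000)
  k1 = (-2.078500, 1.153100)
  predictor → (0.008805, -1.328663)
  k2 = (-2.404167, 1.790340)
  → (-0.035160, -1.242636)
0.270000: (-0.035160, -1.242636)
  k1 = (-2.317501, 1.756437)
  predictor → (-0.660885, -0.768398)
  k2 = (-2.449291, 2.294094)
  → (-0.678677, -0.695814)
(u(0.54), v(0.54)) ≈ (-0.6787, -0.6958)

-0.6787, -0.6958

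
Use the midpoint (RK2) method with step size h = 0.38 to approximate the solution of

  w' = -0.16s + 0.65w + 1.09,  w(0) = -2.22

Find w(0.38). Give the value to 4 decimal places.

-2.3823

Midpoint: k1 = f(s_n, w_n); k2 = f(s_n + h/2, w_n + (h/2)·k1); w_{n+1} = w_n + h·k2.
s=0.000000, w=-2.220000:
  k1 = f(0.000000, -2.220000) = -0.353000
  k2 = f(0.190000, -2.287070) = -0.426996
  w ← -2.220000 + 0.38·(-0.426996) = -2.382258
w(0.38) ≈ -2.3823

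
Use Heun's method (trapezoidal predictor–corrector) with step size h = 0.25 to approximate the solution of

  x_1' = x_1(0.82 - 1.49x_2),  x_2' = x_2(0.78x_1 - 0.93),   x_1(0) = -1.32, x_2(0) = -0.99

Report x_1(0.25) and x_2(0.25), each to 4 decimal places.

Heun on (x_1,x_2): k1 = f(x_n, state_n); k2 = f(x_n + h, state_n + h·k1); state_{n+1} = state_n + (h/2)·(k1 + k2).
0.000000: (-1.320000, -0.990000)
  k1 = (-3.029532, 1.940004)
  predictor → (-2.077383, -0.504999)
  k2 = (-3.266578, 1.287929)
  → (-2.107014, -0.586508)
(x_1(0.25), x_2(0.25)) ≈ (-2.1070, -0.5865)

-2.1070, -0.5865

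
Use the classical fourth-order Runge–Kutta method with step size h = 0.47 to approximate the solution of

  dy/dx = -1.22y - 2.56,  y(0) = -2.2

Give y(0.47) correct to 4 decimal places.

RK4: k1 = f(x_n, y_n); k2 = f(x_n + h/2, y_n + (h/2)·k1); k3 = f(x_n + h/2, y_n + (h/2)·k2); k4 = f(x_n + h, y_n + h·k3); y_{n+1} = y_n + (h/6)·(k1 + 2k2 + 2k3 + k4).
x=0.000000, y=-2.200000:
  k1 = f(0.000000, -2.200000) = 0.124000
  k2 = f(0.235000, -2.170860) = 0.088449
  k3 = f(0.235000, -2.179214) = 0.098642
  k4 = f(0.470000, -2.153638) = 0.067439
  y ← -2.200000 + (0.47/6)·(k1 + 2k2 + 2k3 + k4) = -2.155693
y(0.47) ≈ -2.1557

-2.1557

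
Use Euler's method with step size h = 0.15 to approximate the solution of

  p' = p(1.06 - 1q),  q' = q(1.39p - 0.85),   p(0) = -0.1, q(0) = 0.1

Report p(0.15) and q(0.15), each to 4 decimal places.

Euler on (p,q): p_{n+1} = p_n + h·p', q_{n+1} = q_n + h·q'.
0.000000: (-0.100000, 0.100000); f=(-0.096000, -0.098900) → (-0.114400, 0.085165)
(p(0.15), q(0.15)) ≈ (-0.1144, 0.0852)

-0.1144, 0.0852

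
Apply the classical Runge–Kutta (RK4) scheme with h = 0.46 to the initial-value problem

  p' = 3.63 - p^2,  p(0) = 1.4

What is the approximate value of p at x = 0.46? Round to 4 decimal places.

1.7690

RK4: k1 = f(x_n, p_n); k2 = f(x_n + h/2, p_n + (h/2)·k1); k3 = f(x_n + h/2, p_n + (h/2)·k2); k4 = f(x_n + h, p_n + h·k3); p_{n+1} = p_n + (h/6)·(k1 + 2k2 + 2k3 + k4).
x=0.000000, p=1.400000:
  k1 = f(0.000000, 1.400000) = 1.670000
  k2 = f(0.230000, 1.784100) = 0.446987
  k3 = f(0.230000, 1.502807) = 1.371571
  k4 = f(0.460000, 2.030923) = -0.494647
  p ← 1.400000 + (0.46/6)·(k1 + 2k2 + 2k3 + k4) = 1.768956
p(0.46) ≈ 1.7690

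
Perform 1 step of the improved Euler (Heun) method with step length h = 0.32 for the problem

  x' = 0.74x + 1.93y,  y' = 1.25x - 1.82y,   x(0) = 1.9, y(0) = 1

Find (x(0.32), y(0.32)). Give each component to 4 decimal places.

3.1488, 1.3394

Heun on (x,y): k1 = f(t_n, state_n); k2 = f(t_n + h, state_n + h·k1); state_{n+1} = state_n + (h/2)·(k1 + k2).
0.000000: (1.900000, 1.000000)
  k1 = (3.336000, 0.555000)
  predictor → (2.967520, 1.177600)
  k2 = (4.468733, 1.566168)
  → (3.148757, 1.339387)
(x(0.32), y(0.32)) ≈ (3.1488, 1.3394)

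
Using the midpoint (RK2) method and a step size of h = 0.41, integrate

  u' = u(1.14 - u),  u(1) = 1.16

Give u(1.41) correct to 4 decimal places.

Midpoint: k1 = f(t_n, u_n); k2 = f(t_n + h/2, u_n + (h/2)·k1); u_{n+1} = u_n + h·k2.
t=1.000000, u=1.160000:
  k1 = f(1.000000, 1.160000) = -0.023200
  k2 = f(1.205000, 1.155244) = -0.017611
  u ← 1.160000 + 0.41·(-0.017611) = 1.152780
u(1.41) ≈ 1.1528

1.1528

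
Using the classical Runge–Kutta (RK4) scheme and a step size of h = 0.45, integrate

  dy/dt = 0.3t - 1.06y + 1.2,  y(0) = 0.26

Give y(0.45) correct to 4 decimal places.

RK4: k1 = f(t_n, y_n); k2 = f(t_n + h/2, y_n + (h/2)·k1); k3 = f(t_n + h/2, y_n + (h/2)·k2); k4 = f(t_n + h, y_n + h·k3); y_{n+1} = y_n + (h/6)·(k1 + 2k2 + 2k3 + k4).
t=0.000000, y=0.260000:
  k1 = f(0.000000, 0.260000) = 0.924400
  k2 = f(0.225000, 0.467990) = 0.771431
  k3 = f(0.225000, 0.433572) = 0.807914
  k4 = f(0.450000, 0.623561) = 0.674025
  y ← 0.260000 + (0.45/6)·(k1 + 2k2 + 2k3 + k4) = 0.616784
y(0.45) ≈ 0.6168

0.6168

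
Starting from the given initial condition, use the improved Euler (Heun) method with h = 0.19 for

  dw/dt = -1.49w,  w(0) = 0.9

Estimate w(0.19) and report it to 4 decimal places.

Heun: k1 = f(t_n, w_n); k2 = f(t_n + h, w_n + h·k1); w_{n+1} = w_n + (h/2)·(k1 + k2).
t=0.000000, w=0.900000:
  k1 = f(0.000000, 0.900000) = -1.341000
  k2 = f(0.190000, 0.645210) = -0.961363
  w ← 0.900000 + (0.19/2)·(-1.341000 + (-0.961363)) = 0.681276
w(0.19) ≈ 0.6813

0.6813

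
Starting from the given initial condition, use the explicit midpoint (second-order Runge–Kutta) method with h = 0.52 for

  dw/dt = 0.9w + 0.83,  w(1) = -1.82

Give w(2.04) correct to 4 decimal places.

-3.1564

Midpoint: k1 = f(t_n, w_n); k2 = f(t_n + h/2, w_n + (h/2)·k1); w_{n+1} = w_n + h·k2.
t=1.000000, w=-1.820000:
  k1 = f(1.000000, -1.820000) = -0.808000
  k2 = f(1.260000, -2.030080) = -0.997072
  w ← -1.820000 + 0.52·(-0.997072) = -2.338477
t=1.520000, w=-2.338477:
  k1 = f(1.520000, -2.338477) = -1.274630
  k2 = f(1.780000, -2.669881) = -1.572893
  w ← -2.338477 + 0.52·(-1.572893) = -3.156382
w(2.04) ≈ -3.1564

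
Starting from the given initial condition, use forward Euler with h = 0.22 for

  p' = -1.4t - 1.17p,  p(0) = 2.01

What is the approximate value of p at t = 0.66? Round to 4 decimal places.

0.6373

Euler: p_{n+1} = p_n + h·f(t_n, p_n).
t=0.000000, p=2.010000: f=-2.351700 → p ← 2.010000 + 0.22·(-2.351700) = 1.492626
t=0.220000, p=1.492626: f=-2.054372 → p ← 1.492626 + 0.22·(-2.054372) = 1.040664
t=0.440000, p=1.040664: f=-1.833577 → p ← 1.040664 + 0.22·(-1.833577) = 0.637277
p(0.66) ≈ 0.6373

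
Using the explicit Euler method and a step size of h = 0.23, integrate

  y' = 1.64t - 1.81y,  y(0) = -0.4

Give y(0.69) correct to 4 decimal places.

0.1446

Euler: y_{n+1} = y_n + h·f(t_n, y_n).
t=0.000000, y=-0.400000: f=0.724000 → y ← -0.400000 + 0.23·0.724000 = -0.233480
t=0.230000, y=-0.233480: f=0.799799 → y ← -0.233480 + 0.23·0.799799 = -0.049526
t=0.460000, y=-0.049526: f=0.844043 → y ← -0.049526 + 0.23·0.844043 = 0.144604
y(0.69) ≈ 0.1446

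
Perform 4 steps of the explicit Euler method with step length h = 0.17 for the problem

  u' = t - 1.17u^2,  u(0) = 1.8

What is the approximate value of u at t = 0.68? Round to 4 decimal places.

Euler: u_{n+1} = u_n + h·f(t_n, u_n).
t=0.000000, u=1.800000: f=-3.790800 → u ← 1.800000 + 0.17·(-3.790800) = 1.155564
t=0.170000, u=1.155564: f=-1.392334 → u ← 1.155564 + 0.17·(-1.392334) = 0.918867
t=0.340000, u=0.918867: f=-0.647851 → u ← 0.918867 + 0.17·(-0.647851) = 0.808733
t=0.510000, u=0.808733: f=-0.255237 → u ← 0.808733 + 0.17·(-0.255237) = 0.765342
u(0.68) ≈ 0.7653

0.7653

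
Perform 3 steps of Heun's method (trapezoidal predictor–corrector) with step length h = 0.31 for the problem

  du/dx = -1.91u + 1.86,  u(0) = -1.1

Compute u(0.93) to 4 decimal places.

0.5625

Heun: k1 = f(x_n, u_n); k2 = f(x_n + h, u_n + h·k1); u_{n+1} = u_n + (h/2)·(k1 + k2).
x=0.000000, u=-1.100000:
  k1 = f(0.000000, -1.100000) = 3.961000
  k2 = f(0.310000, 0.127910) = 1.615692
  u ← -1.100000 + (0.31/2)·(3.961000 + 1.615692) = -0.235613
x=0.310000, u=-0.235613:
  k1 = f(0.310000, -0.235613) = 2.310020
  k2 = f(0.620000, 0.480494) = 0.942257
  u ← -0.235613 + (0.31/2)·(2.310020 + 0.942257) = 0.268490
x=0.620000, u=0.268490:
  k1 = f(0.620000, 0.268490) = 1.347184
  k2 = f(0.930000, 0.686117) = 0.549516
  u ← 0.268490 + (0.31/2)·(1.347184 + 0.549516) = 0.562479
u(0.93) ≈ 0.5625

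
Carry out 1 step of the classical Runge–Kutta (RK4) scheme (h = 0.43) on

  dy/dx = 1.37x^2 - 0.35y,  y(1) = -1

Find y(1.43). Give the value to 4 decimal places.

-0.0373

RK4: k1 = f(x_n, y_n); k2 = f(x_n + h/2, y_n + (h/2)·k1); k3 = f(x_n + h/2, y_n + (h/2)·k2); k4 = f(x_n + h, y_n + h·k3); y_{n+1} = y_n + (h/6)·(k1 + 2k2 + 2k3 + k4).
x=1.000000, y=-1.000000:
  k1 = f(1.000000, -1.000000) = 1.720000
  k2 = f(1.215000, -0.630200) = 2.242998
  k3 = f(1.215000, -0.517755) = 2.203643
  k4 = f(1.430000, -0.052434) = 2.819865
  y ← -1.000000 + (0.43/6)·(k1 + 2k2 + 2k3 + k4) = -0.037291
y(1.43) ≈ -0.0373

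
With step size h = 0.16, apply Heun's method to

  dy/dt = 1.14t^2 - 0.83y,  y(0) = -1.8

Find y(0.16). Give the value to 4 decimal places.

-1.5745

Heun: k1 = f(t_n, y_n); k2 = f(t_n + h, y_n + h·k1); y_{n+1} = y_n + (h/2)·(k1 + k2).
t=0.000000, y=-1.800000:
  k1 = f(0.000000, -1.800000) = 1.494000
  k2 = f(0.160000, -1.560960) = 1.324781
  y ← -1.800000 + (0.16/2)·(1.494000 + 1.324781) = -1.574498
y(0.16) ≈ -1.5745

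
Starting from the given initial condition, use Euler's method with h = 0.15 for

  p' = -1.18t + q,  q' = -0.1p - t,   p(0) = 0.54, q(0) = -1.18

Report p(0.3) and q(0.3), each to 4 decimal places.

0.1582, -1.2160

Euler on (p,q): p_{n+1} = p_n + h·p', q_{n+1} = q_n + h·q'.
0.000000: (0.540000, -1.180000); f=(-1.180000, -0.054000) → (0.363000, -1.188100)
0.150000: (0.363000, -1.188100); f=(-1.365100, -0.186300) → (0.158235, -1.216045)
(p(0.3), q(0.3)) ≈ (0.1582, -1.2160)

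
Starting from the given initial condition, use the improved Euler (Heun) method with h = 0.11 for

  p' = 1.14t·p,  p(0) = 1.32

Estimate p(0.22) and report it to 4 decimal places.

Heun: k1 = f(t_n, p_n); k2 = f(t_n + h, p_n + h·k1); p_{n+1} = p_n + (h/2)·(k1 + k2).
t=0.000000, p=1.320000:
  k1 = f(0.000000, 1.320000) = 0.000000
  k2 = f(0.110000, 1.320000) = 0.165528
  p ← 1.320000 + (0.11/2)·(0.000000 + 0.165528) = 1.329104
t=0.110000, p=1.329104:
  k1 = f(0.110000, 1.329104) = 0.166670
  k2 = f(0.220000, 1.347438) = 0.337937
  p ← 1.329104 + (0.11/2)·(0.166670 + 0.337937) = 1.356857
p(0.22) ≈ 1.3569

1.3569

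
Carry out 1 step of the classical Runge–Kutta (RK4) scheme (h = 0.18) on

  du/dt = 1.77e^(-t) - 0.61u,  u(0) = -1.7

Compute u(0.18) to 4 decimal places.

RK4: k1 = f(t_n, u_n); k2 = f(t_n + h/2, u_n + (h/2)·k1); k3 = f(t_n + h/2, u_n + (h/2)·k2); k4 = f(t_n + h, u_n + h·k3); u_{n+1} = u_n + (h/6)·(k1 + 2k2 + 2k3 + k4).
t=0.000000, u=-1.700000:
  k1 = f(0.000000, -1.700000) = 2.807000
  k2 = f(0.090000, -1.447370) = 2.500554
  k3 = f(0.090000, -1.474950) = 2.517378
  k4 = f(0.180000, -1.246872) = 2.239020
  u ← -1.700000 + (0.18/6)·(k1 + 2k2 + 2k3 + k4) = -1.247543
u(0.18) ≈ -1.2475

-1.2475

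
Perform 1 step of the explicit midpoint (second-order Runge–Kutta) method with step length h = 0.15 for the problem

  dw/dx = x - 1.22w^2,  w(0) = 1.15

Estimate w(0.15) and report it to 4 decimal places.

0.9675

Midpoint: k1 = f(x_n, w_n); k2 = f(x_n + h/2, w_n + (h/2)·k1); w_{n+1} = w_n + h·k2.
x=0.000000, w=1.150000:
  k1 = f(0.000000, 1.150000) = -1.613450
  k2 = f(0.075000, 1.028991) = -1.216764
  w ← 1.150000 + 0.15·(-1.216764) = 0.967485
w(0.15) ≈ 0.9675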